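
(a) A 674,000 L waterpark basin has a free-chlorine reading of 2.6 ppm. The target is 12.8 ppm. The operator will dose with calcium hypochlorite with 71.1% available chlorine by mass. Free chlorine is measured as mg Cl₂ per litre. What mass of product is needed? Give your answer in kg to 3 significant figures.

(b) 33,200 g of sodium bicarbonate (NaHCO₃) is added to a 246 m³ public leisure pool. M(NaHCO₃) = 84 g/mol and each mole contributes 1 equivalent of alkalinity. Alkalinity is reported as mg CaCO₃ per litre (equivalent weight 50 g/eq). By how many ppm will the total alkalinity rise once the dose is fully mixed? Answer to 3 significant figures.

(a) Chlorine deficit: 12.8 − 2.6 = 10.2 ppm = 10.2 mg/L as Cl₂.
(a) Cl₂ equivalent needed: 10.2 mg/L × 674,000 L = 6,875,000 mg = 6875 g.
(a) Product at 71.1% available chlorine: 6875 / 0.711 = 9669 g.

(b) Volume: 246 m³ = 246,000 L.
(b) Moles of NaHCO₃: 33,200 g ÷ 84 g/mol = 395.2 mol → 395.2 eq of alkalinity.
(b) As CaCO₃: 395.2 eq × 50 g/eq = 19,760 g.
(b) Rise: 19,760 g / 246,000 L × 1000 = 80.33 mg/L.

(a) 9.67 kg; (b) 80.3 ppm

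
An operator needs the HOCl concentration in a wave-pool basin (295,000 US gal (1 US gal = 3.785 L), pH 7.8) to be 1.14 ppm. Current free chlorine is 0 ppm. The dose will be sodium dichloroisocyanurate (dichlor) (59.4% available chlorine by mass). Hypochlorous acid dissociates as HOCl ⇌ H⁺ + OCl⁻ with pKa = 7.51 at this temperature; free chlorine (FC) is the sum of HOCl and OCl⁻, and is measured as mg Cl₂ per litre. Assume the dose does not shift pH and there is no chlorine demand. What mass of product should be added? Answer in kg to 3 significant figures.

6.32 kg

Volume: 295,000 US gal × 3.785 L/gal = 1,116,575 L.
[OCl⁻]/[HOCl] = 10^(pH − pKa) = 10^(7.8 − 7.51) = 1.95; fraction as HOCl = 1/(1 + 1.95) = 0.339.
Free chlorine required for 1.14 ppm HOCl: 1.14 / 0.339 = 3.363 ppm.
FC to add: 3.363 − 0 = 3.363 mg/L as Cl₂.
Cl₂ equivalent: 3.363 mg/L × 1,116,575 L = 3755 g.
Product at 59.4% available Cl: 3755 / 0.594 = 6321 g.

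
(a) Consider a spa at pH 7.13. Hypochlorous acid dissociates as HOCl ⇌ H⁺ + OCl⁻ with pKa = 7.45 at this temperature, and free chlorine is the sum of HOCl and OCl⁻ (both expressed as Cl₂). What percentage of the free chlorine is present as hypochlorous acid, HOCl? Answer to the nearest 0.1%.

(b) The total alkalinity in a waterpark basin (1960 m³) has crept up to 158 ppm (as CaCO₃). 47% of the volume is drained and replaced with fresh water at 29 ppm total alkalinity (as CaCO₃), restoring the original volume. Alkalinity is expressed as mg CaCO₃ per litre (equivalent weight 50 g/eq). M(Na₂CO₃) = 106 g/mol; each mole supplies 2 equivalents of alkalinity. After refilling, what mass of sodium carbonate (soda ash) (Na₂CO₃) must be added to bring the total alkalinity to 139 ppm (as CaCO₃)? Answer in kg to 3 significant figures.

(a) 67.6%; (b) 86.5 kg

(a) [OCl⁻]/[HOCl] = 10^(pH − pKa) = 10^(7.13 − 7.45) = 10^-0.32 = 0.4786.
(a) Fraction as HOCl = 1 / (1 + 0.4786) = 0.6763.

(b) Volume: 1960 m³ = 1,960,000 L.
(b) After draining 47% and refilling: 158 × 0.53 + 29 × 0.47 = 97.37 ppm.
(b) Deficit to target: 139 − 97.37 = 41.63 mg/L.
(b) As CaCO₃: 41.63 mg/L × 1,960,000 L = 81,590 g; ÷ 50 g/eq ÷ 2 = 815.9 mol Na₂CO₃.
(b) Mass: 815.9 × 106 = 86,490 g.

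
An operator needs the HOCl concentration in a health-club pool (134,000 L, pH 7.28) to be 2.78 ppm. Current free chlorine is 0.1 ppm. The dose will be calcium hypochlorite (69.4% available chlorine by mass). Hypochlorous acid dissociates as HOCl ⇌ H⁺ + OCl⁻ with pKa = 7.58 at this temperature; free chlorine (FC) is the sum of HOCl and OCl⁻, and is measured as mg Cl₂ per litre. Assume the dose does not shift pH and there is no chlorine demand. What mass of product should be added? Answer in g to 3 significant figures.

786 g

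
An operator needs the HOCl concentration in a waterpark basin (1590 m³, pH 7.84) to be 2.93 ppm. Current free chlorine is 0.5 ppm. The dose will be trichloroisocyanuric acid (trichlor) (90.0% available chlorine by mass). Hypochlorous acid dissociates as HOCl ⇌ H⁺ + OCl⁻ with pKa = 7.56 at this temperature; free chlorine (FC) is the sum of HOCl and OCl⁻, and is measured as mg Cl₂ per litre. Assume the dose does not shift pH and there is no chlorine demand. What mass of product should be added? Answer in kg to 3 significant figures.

14.2 kg

Volume: 1590 m³ = 1,590,000 L.
[OCl⁻]/[HOCl] = 10^(pH − pKa) = 10^(7.84 − 7.56) = 1.905; fraction as HOCl = 1/(1 + 1.905) = 0.3442.
Free chlorine required for 2.93 ppm HOCl: 2.93 / 0.3442 = 8.513 ppm.
FC to add: 8.513 − 0.5 = 8.013 mg/L as Cl₂.
Cl₂ equivalent: 8.013 mg/L × 1,590,000 L = 12,740 g.
Product at 90.0% available Cl: 12,740 / 0.9 = 14,160 g.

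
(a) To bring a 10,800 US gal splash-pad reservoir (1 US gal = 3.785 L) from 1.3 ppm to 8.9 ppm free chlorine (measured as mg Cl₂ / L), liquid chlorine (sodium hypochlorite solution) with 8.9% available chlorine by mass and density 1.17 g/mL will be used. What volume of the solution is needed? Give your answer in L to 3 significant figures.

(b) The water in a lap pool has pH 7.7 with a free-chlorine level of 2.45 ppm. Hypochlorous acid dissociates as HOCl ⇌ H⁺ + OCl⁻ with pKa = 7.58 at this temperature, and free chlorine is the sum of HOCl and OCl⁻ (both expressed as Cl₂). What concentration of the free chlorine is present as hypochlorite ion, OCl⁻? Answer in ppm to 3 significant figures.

(a) 2.98 L; (b) 1.39 ppm

(a) Volume: 10,800 US gal × 3.785 L/gal = 40,878 L.
(a) Chlorine deficit: 8.9 − 1.3 = 7.6 ppm = 7.6 mg/L as Cl₂.
(a) Cl₂ equivalent needed: 7.6 mg/L × 40,878 L = 310,700 mg = 310.7 g.
(a) Product at 8.9% available chlorine: 310.7 / 0.089 = 3491 g.
(a) Volume at density 1.17 g/mL: 3491 g ÷ 1.17 g/mL = 2984 mL.

(b) [OCl⁻]/[HOCl] = 10^(pH − pKa) = 10^(7.7 − 7.58) = 10^0.12 = 1.318.
(b) Fraction as HOCl = 1 / (1 + 1.318) = 0.4314.
(b) OCl⁻ = (1 − 0.4314) × 2.45 ppm = 1.393 ppm.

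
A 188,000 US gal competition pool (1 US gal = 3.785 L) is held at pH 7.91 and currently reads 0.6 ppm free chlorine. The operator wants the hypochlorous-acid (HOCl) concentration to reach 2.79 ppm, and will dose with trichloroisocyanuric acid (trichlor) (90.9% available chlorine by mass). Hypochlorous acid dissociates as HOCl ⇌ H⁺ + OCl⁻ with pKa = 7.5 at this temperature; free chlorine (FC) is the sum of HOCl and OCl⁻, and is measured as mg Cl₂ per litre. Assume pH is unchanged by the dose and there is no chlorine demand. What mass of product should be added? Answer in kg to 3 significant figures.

7.33 kg

Volume: 188,000 US gal × 3.785 L/gal = 711,580 L.
[OCl⁻]/[HOCl] = 10^(pH − pKa) = 10^(7.91 − 7.5) = 2.57; fraction as HOCl = 1/(1 + 2.57) = 0.2801.
Free chlorine required for 2.79 ppm HOCl: 2.79 / 0.2801 = 9.961 ppm.
FC to add: 9.961 − 0.6 = 9.361 mg/L as Cl₂.
Cl₂ equivalent: 9.361 mg/L × 711,580 L = 6661 g.
Product at 90.9% available Cl: 6661 / 0.909 = 7328 g.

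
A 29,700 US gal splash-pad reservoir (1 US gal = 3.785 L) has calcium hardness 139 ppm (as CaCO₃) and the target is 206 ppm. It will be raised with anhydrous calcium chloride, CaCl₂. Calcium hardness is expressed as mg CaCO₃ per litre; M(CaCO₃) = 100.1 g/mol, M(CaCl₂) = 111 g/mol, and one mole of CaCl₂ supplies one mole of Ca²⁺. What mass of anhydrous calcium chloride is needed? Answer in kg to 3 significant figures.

8.35 kg

Volume: 29,700 US gal × 3.785 L/gal = 112,414 L.
Hardness to add: (206 − 139) = 67 mg/L as CaCO₃ × 112,414 L = 7532 g as CaCO₃.
Moles of Ca²⁺ (1 mol Ca²⁺ ≡ 1 mol CaCO₃): 7532 / 100.1 g/mol = 75.24 mol.
Mass of CaCl₂: 75.24 × 111 = 8352 g.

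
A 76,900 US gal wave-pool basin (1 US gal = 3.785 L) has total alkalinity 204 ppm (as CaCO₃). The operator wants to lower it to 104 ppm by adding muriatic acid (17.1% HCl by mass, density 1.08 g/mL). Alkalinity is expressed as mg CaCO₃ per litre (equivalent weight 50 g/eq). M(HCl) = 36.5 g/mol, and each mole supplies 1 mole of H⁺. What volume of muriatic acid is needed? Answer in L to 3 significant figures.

Volume: 76,900 US gal × 3.785 L/gal = 291,066 L.
Alkalinity to neutralize: (204 − 104) = 100 mg/L as CaCO₃ × 291,066 L = 29,110 g as CaCO₃.
Equivalents of H⁺ required: 29,110 ÷ 50 g/eq = 582.1 eq = 582.1 mol HCl.
Mass of HCl: 582.1 × 36.5 = 21,250 g.
Mass of 17.1% solution: 21,250 / 0.171 = 124,300 g.
Volume: 124,300 g ÷ 1.08 g/mL = 115,100 mL.

115 L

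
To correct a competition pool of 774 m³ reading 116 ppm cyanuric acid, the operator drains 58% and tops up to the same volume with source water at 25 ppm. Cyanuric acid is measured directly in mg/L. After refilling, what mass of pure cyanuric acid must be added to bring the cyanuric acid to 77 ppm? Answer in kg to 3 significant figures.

10.7 kg

Volume: 774 m³ = 774,000 L.
After draining 58% and refilling: 116 × 0.42 + 25 × 0.58 = 63.22 ppm.
Deficit to target: 77 − 63.22 = 13.78 mg/L.
Mass: 13.78 mg/L × 774,000 L = 10,670 g cyanuric acid.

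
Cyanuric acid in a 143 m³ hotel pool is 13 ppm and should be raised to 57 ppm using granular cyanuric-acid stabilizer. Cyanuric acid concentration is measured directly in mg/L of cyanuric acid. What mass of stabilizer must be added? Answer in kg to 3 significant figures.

6.29 kg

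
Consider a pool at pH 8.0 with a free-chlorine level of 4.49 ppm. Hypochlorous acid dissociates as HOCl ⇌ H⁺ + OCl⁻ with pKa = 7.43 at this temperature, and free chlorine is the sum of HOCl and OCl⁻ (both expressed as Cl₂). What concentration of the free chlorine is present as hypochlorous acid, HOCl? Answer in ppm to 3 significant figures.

0.952 ppm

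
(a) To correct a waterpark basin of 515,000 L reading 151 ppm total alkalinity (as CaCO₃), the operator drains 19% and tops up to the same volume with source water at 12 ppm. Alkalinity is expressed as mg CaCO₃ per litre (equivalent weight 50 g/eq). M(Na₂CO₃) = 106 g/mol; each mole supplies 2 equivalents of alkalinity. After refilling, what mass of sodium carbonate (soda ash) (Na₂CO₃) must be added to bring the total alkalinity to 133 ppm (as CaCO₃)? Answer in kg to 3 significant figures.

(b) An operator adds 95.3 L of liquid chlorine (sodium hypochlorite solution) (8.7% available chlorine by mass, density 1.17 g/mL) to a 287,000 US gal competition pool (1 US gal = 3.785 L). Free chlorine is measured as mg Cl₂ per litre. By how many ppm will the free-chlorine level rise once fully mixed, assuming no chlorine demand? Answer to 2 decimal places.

(a) After draining 19% and refilling: 151 × 0.81 + 12 × 0.19 = 124.59 ppm.
(a) Deficit to target: 133 − 124.59 = 8.41 mg/L.
(a) As CaCO₃: 8.41 mg/L × 515,000 L = 4331 g; ÷ 50 g/eq ÷ 2 = 43.31 mol Na₂CO₃.
(a) Mass: 43.31 × 106 = 4591 g.

(b) Volume: 287,000 US gal × 3.785 L/gal = 1,086,295 L.
(b) Mass of solution: 95.3 L × 1000 mL/L × 1.17 g/mL = 111,500 g.
(b) Available chlorine delivered: 111,500 g × 0.087 = 9701 g as Cl₂.
(b) Concentration rise: 9701 g / 1,086,295 L = 8.93 mg/L = 8.93 ppm.

(a) 4.59 kg; (b) 8.93 ppm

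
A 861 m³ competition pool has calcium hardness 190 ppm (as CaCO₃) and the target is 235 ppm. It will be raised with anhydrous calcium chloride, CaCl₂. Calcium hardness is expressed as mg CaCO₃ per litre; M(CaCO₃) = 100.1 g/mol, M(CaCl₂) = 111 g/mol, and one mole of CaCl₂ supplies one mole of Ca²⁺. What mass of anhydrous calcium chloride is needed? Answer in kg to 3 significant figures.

43.0 kg

Volume: 861 m³ = 861,000 L.
Hardness to add: (235 − 190) = 45 mg/L as CaCO₃ × 861,000 L = 38,740 g as CaCO₃.
Moles of Ca²⁺ (1 mol Ca²⁺ ≡ 1 mol CaCO₃): 38,740 / 100.1 g/mol = 387.1 mol.
Mass of CaCl₂: 387.1 × 111 = 42,960 g.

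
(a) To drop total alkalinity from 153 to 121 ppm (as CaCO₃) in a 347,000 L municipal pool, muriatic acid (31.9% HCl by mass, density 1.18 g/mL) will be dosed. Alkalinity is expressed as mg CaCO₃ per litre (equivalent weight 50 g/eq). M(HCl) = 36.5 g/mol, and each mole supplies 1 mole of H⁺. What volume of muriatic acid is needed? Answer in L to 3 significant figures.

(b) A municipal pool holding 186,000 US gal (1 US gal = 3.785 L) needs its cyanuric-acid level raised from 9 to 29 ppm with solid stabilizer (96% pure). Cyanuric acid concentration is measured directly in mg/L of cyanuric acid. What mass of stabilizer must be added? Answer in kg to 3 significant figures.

(a) Alkalinity to neutralize: (153 − 121) = 32 mg/L as CaCO₃ × 347,000 L = 11,100 g as CaCO₃.
(a) Equivalents of H⁺ required: 11,100 ÷ 50 g/eq = 222.1 eq = 222.1 mol HCl.
(a) Mass of HCl: 222.1 × 36.5 = 8106 g.
(a) Mass of 31.9% solution: 8106 / 0.319 = 25,410 g.
(a) Volume: 25,410 g ÷ 1.18 g/mL = 21,530 mL.

(b) Volume: 186,000 US gal × 3.785 L/gal = 704,010 L.
(b) CYA to add: (29 − 9) = 20 mg/L × 704,010 L = 14,080 g cyanuric acid.
(b) At 96% purity: 14,080 / 0.96 = 14,670 g product.

(a) 21.5 L; (b) 14.7 kg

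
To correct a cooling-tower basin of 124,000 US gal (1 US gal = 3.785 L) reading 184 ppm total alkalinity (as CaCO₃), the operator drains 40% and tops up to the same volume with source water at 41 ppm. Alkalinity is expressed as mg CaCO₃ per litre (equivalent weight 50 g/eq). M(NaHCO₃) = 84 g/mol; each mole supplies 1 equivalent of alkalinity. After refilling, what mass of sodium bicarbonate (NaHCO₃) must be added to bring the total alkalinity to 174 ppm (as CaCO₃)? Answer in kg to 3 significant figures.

37.2 kg

Volume: 124,000 US gal × 3.785 L/gal = 469,340 L.
After draining 40% and refilling: 184 × 0.60 + 41 × 0.40 = 126.8 ppm.
Deficit to target: 174 − 126.8 = 47.2 mg/L.
As CaCO₃: 47.2 mg/L × 469,340 L = 22,150 g; ÷ 50 g/eq ÷ 1 = 443.1 mol NaHCO₃.
Mass: 443.1 × 84 = 37,220 g.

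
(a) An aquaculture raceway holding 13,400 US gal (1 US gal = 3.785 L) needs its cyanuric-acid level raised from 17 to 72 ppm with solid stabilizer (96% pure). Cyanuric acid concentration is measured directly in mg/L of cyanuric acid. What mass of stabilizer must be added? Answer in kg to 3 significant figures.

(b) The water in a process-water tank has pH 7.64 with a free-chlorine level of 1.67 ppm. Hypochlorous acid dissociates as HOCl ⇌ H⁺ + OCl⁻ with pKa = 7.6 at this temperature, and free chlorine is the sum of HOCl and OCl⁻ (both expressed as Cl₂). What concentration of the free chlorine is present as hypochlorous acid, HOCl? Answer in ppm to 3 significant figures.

(a) 2.91 kg; (b) 0.797 ppm

(a) Volume: 13,400 US gal × 3.785 L/gal = 50,719 L.
(a) CYA to add: (72 − 17) = 55 mg/L × 50,719 L = 2790 g cyanuric acid.
(a) At 96% purity: 2790 / 0.96 = 2906 g product.

(b) [OCl⁻]/[HOCl] = 10^(pH − pKa) = 10^(7.64 − 7.6) = 10^0.04 = 1.096.
(b) Fraction as HOCl = 1 / (1 + 1.096) = 0.477.
(b) HOCl = 0.477 × 1.67 ppm = 0.7966 ppm.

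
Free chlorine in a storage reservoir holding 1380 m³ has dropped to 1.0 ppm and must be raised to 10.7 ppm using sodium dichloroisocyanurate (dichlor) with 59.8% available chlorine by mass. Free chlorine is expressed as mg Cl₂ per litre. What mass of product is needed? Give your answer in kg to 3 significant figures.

Volume: 1380 m³ = 1,380,000 L.
Chlorine deficit: 10.7 − 1.0 = 9.7 ppm = 9.7 mg/L as Cl₂.
Cl₂ equivalent needed: 9.7 mg/L × 1,380,000 L = 13,390,000 mg = 13,390 g.
Product at 59.8% available chlorine: 13,390 / 0.598 = 22,380 g.

22.4 kg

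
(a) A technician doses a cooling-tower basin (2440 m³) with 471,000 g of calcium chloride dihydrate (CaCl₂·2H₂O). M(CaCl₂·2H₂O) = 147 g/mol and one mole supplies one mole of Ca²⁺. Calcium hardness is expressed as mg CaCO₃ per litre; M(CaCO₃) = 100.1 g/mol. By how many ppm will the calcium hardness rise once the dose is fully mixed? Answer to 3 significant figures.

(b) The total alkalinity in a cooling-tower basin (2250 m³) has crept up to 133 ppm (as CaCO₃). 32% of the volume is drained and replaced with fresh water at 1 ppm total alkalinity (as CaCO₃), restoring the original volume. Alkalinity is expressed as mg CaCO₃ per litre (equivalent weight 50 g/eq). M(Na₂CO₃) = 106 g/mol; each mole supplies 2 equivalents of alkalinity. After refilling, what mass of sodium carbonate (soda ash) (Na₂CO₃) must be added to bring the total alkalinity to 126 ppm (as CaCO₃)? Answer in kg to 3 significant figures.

(a) Volume: 2440 m³ = 2,440,000 L.
(a) Moles of Ca²⁺: 471,000 g ÷ 147 g/mol = 3204 mol.
(a) As CaCO₃: 3204 mol × 100.1 g/mol = 320,700 g.
(a) Rise: 320,700 g / 2,440,000 L × 1000 = 131.4 mg/L.

(b) Volume: 2250 m³ = 2,250,000 L.
(b) After draining 32% and refilling: 133 × 0.68 + 1 × 0.32 = 90.76 ppm.
(b) Deficit to target: 126 − 90.76 = 35.24 mg/L.
(b) As CaCO₃: 35.24 mg/L × 2,250,000 L = 79,290 g; ÷ 50 g/eq ÷ 2 = 792.9 mol Na₂CO₃.
(b) Mass: 792.9 × 106 = 84,050 g.

(a) 131 ppm; (b) 84.0 kg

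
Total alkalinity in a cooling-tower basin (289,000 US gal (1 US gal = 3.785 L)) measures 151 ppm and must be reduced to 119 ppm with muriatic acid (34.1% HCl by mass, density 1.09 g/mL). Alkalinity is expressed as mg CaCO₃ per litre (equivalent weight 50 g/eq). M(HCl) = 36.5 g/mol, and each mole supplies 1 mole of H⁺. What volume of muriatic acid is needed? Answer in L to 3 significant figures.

Volume: 289,000 US gal × 3.785 L/gal = 1,093,865 L.
Alkalinity to neutralize: (151 − 119) = 32 mg/L as CaCO₃ × 1,093,865 L = 35,000 g as CaCO₃.
Equivalents of H⁺ required: 35,000 ÷ 50 g/eq = 700.1 eq = 700.1 mol HCl.
Mass of HCl: 700.1 × 36.5 = 25,550 g.
Mass of 34.1% solution: 25,550 / 0.341 = 74,930 g.
Volume: 74,930 g ÷ 1.09 g/mL = 68,750 mL.

68.7 L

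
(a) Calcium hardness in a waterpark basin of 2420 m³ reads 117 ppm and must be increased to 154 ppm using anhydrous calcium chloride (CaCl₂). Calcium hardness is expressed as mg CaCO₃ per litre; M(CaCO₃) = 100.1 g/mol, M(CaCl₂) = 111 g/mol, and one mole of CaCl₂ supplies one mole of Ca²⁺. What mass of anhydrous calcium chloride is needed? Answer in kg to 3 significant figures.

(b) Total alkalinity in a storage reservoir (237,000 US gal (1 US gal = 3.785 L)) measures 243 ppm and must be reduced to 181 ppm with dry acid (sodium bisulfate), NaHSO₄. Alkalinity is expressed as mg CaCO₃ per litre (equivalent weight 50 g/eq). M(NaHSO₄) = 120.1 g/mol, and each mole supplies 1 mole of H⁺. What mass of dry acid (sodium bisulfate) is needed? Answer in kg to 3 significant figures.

(a) Volume: 2420 m³ = 2,420,000 L.
(a) Hardness to add: (154 − 117) = 37 mg/L as CaCO₃ × 2,420,000 L = 89,540 g as CaCO₃.
(a) Moles of Ca²⁺ (1 mol Ca²⁺ ≡ 1 mol CaCO₃): 89,540 / 100.1 g/mol = 894.5 mol.
(a) Mass of CaCl₂: 894.5 × 111 = 99,290 g.

(b) Volume: 237,000 US gal × 3.785 L/gal = 897,045 L.
(b) Alkalinity to neutralize: (243 − 181) = 62 mg/L as CaCO₃ × 897,045 L = 55,620 g as CaCO₃.
(b) Equivalents of H⁺ required: 55,620 ÷ 50 g/eq = 1112 eq = 1112 mol NaHSO₄.
(b) Mass of NaHSO₄: 1112 × 120.1 = 133,600 g.

(a) 99.3 kg; (b) 134 kg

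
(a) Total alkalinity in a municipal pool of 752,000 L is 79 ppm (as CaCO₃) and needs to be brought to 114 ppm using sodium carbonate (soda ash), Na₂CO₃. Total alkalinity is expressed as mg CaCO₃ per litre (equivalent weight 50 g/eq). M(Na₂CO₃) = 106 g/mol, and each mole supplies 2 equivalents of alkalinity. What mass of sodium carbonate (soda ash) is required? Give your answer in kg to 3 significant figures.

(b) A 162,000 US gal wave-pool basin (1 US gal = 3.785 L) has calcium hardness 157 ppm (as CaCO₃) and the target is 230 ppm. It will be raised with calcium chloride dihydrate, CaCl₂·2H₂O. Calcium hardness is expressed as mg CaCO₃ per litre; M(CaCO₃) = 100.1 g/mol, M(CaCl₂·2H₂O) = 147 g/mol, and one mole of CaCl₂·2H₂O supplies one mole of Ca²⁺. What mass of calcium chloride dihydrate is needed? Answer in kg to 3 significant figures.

(a) 27.9 kg; (b) 65.7 kg

(a) Alkalinity to add: (114 − 79) = 35 mg/L as CaCO₃ × 752,000 L = 26,320 g as CaCO₃.
(a) Equivalents: 26,320 g ÷ 50 g/eq = 526.4 eq.
(a) Each mole of Na₂CO₃ supplies 2 eq, so 526.4 / 2 = 263.2 mol.
(a) Mass: 263.2 mol × 106 g/mol = 27,900 g.

(b) Volume: 162,000 US gal × 3.785 L/gal = 613,170 L.
(b) Hardness to add: (230 − 157) = 73 mg/L as CaCO₃ × 613,170 L = 44,760 g as CaCO₃.
(b) Moles of Ca²⁺ (1 mol Ca²⁺ ≡ 1 mol CaCO₃): 44,760 / 100.1 g/mol = 447.2 mol.
(b) Mass of CaCl₂·2H₂O: 447.2 × 147 = 65,730 g.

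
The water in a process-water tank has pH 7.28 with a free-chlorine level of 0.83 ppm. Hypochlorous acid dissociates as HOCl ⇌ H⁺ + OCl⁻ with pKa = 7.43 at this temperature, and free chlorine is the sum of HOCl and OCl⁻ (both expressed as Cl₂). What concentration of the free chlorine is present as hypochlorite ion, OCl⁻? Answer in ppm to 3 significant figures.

[OCl⁻]/[HOCl] = 10^(pH − pKa) = 10^(7.28 − 7.43) = 10^-0.15 = 0.7079.
Fraction as HOCl = 1 / (1 + 0.7079) = 0.5855.
OCl⁻ = (1 − 0.5855) × 0.83 ppm = 0.344 ppm.

0.344 ppm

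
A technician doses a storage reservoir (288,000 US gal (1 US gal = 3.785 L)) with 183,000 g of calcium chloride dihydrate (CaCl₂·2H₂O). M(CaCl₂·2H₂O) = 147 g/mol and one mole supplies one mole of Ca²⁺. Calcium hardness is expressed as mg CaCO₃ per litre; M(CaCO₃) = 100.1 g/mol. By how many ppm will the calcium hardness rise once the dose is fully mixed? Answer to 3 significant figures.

Volume: 288,000 US gal × 3.785 L/gal = 1,090,080 L.
Moles of Ca²⁺: 183,000 g ÷ 147 g/mol = 1245 mol.
As CaCO₃: 1245 mol × 100.1 g/mol = 124,600 g.
Rise: 124,600 g / 1,090,080 L × 1000 = 114.3 mg/L.

114 ppm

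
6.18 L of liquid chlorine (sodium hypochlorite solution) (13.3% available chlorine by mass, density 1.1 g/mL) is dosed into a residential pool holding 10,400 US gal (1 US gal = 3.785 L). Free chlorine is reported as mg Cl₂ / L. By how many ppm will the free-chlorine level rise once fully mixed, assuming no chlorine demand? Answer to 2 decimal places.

22.97 ppm

Volume: 10,400 US gal × 3.785 L/gal = 39,364 L.
Mass of solution: 6.18 L × 1000 mL/L × 1.1 g/mL = 6798 g.
Available chlorine delivered: 6798 g × 0.133 = 904.1 g as Cl₂.
Concentration rise: 904.1 g / 39,364 L = 22.97 mg/L = 22.97 ppm.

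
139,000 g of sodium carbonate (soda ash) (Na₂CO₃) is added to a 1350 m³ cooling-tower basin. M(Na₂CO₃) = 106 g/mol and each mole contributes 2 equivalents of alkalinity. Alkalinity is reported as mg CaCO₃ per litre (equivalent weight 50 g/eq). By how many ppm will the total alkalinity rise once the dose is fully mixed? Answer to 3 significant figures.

97.1 ppm

Volume: 1350 m³ = 1,350,000 L.
Moles of Na₂CO₃: 139,000 g ÷ 106 g/mol = 1311 mol → 2623 eq of alkalinity.
As CaCO₃: 2623 eq × 50 g/eq = 131,100 g.
Rise: 131,100 g / 1,350,000 L × 1000 = 97.13 mg/L.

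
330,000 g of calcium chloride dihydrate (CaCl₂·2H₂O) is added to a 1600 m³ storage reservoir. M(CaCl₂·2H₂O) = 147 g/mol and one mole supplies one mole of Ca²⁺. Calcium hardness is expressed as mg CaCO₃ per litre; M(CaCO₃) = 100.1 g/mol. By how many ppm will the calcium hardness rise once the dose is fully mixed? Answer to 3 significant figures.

Volume: 1600 m³ = 1,600,000 L.
Moles of Ca²⁺: 330,000 g ÷ 147 g/mol = 2245 mol.
As CaCO₃: 2245 mol × 100.1 g/mol = 224,700 g.
Rise: 224,700 g / 1,600,000 L × 1000 = 140.4 mg/L.

140 ppm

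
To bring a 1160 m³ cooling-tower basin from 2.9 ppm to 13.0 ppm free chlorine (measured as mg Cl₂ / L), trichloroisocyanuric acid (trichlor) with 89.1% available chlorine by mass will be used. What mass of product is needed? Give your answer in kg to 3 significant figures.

Volume: 1160 m³ = 1,160,000 L.
Chlorine deficit: 13.0 − 2.9 = 10.1 ppm = 10.1 mg/L as Cl₂.
Cl₂ equivalent needed: 10.1 mg/L × 1,160,000 L = 11,720,000 mg = 11,720 g.
Product at 89.1% available chlorine: 11,720 / 0.891 = 13,150 g.

13.1 kg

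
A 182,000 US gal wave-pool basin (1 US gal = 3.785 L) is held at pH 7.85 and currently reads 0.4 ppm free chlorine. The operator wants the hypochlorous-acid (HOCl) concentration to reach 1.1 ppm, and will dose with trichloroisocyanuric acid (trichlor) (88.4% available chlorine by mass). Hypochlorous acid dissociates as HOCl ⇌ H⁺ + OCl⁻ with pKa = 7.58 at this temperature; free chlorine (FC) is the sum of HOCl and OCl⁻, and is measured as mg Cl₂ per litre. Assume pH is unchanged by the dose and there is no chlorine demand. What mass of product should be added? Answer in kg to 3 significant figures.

Volume: 182,000 US gal × 3.785 L/gal = 688,870 L.
[OCl⁻]/[HOCl] = 10^(pH − pKa) = 10^(7.85 − 7.58) = 1.862; fraction as HOCl = 1/(1 + 1.862) = 0.3494.
Free chlorine required for 1.1 ppm HOCl: 1.1 / 0.3494 = 3.148 ppm.
FC to add: 3.148 − 0.4 = 2.748 mg/L as Cl₂.
Cl₂ equivalent: 2.748 mg/L × 688,870 L = 1893 g.
Product at 88.4% available Cl: 1893 / 0.884 = 2142 g.

2.14 kg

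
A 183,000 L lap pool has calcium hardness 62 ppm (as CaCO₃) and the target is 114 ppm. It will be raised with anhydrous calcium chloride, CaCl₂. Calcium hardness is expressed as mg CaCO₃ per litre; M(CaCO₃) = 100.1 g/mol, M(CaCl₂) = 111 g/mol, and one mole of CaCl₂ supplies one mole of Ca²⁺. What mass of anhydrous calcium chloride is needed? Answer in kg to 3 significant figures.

10.6 kg

Hardness to add: (114 − 62) = 52 mg/L as CaCO₃ × 183,000 L = 9516 g as CaCO₃.
Moles of Ca²⁺ (1 mol Ca²⁺ ≡ 1 mol CaCO₃): 9516 / 100.1 g/mol = 95.06 mol.
Mass of CaCl₂: 95.06 × 111 = 10,550 g.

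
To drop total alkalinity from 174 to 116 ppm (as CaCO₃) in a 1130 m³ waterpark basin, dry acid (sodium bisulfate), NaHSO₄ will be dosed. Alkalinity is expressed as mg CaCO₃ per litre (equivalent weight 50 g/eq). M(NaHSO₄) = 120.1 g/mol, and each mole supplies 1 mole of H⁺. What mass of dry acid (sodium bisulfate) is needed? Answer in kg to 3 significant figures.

Volume: 1130 m³ = 1,130,000 L.
Alkalinity to neutralize: (174 − 116) = 58 mg/L as CaCO₃ × 1,130,000 L = 65,540 g as CaCO₃.
Equivalents of H⁺ required: 65,540 ÷ 50 g/eq = 1311 eq = 1311 mol NaHSO₄.
Mass of NaHSO₄: 1311 × 120.1 = 157,400 g.

157 kg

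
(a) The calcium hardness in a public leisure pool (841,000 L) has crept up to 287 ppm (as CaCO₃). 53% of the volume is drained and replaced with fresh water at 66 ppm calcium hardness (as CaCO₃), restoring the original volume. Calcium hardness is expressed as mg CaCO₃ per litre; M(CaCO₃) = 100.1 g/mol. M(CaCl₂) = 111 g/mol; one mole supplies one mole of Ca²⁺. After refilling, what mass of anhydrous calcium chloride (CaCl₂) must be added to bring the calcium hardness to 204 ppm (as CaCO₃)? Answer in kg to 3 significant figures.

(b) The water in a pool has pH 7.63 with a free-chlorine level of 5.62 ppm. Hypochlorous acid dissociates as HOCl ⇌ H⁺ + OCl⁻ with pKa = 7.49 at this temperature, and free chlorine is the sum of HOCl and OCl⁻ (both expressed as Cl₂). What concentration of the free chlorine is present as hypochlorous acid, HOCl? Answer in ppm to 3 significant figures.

(a) 31.8 kg; (b) 2.36 ppm

(a) After draining 53% and refilling: 287 × 0.47 + 66 × 0.53 = 169.87 ppm.
(a) Deficit to target: 204 − 169.87 = 34.13 mg/L.
(a) As CaCO₃: 34.13 mg/L × 841,000 L = 28,700 g; ÷ 100.1 = 286.7 mol Ca²⁺.
(a) Mass: 286.7 × 111 = 31,830 g.

(b) [OCl⁻]/[HOCl] = 10^(pH − pKa) = 10^(7.63 − 7.49) = 10^0.14 = 1.38.
(b) Fraction as HOCl = 1 / (1 + 1.38) = 0.4201.
(b) HOCl = 0.4201 × 5.62 ppm = 2.361 ppm.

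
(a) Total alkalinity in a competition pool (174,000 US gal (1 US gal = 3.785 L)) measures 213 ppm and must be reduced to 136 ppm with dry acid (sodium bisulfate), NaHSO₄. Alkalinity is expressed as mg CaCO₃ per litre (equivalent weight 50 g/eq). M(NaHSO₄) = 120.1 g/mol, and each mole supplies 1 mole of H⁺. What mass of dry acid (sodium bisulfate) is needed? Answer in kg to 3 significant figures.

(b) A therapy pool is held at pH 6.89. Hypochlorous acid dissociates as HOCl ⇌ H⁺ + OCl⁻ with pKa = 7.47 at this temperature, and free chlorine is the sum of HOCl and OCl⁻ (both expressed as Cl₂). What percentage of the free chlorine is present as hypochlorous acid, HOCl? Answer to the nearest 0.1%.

(a) Volume: 174,000 US gal × 3.785 L/gal = 658,590 L.
(a) Alkalinity to neutralize: (213 − 136) = 77 mg/L as CaCO₃ × 658,590 L = 50,710 g as CaCO₃.
(a) Equivalents of H⁺ required: 50,710 ÷ 50 g/eq = 1014 eq = 1014 mol NaHSO₄.
(a) Mass of NaHSO₄: 1014 × 120.1 = 121,800 g.

(b) [OCl⁻]/[HOCl] = 10^(pH − pKa) = 10^(6.89 − 7.47) = 10^-0.58 = 0.263.
(b) Fraction as HOCl = 1 / (1 + 0.263) = 0.7917.

(a) 122 kg; (b) 79.2%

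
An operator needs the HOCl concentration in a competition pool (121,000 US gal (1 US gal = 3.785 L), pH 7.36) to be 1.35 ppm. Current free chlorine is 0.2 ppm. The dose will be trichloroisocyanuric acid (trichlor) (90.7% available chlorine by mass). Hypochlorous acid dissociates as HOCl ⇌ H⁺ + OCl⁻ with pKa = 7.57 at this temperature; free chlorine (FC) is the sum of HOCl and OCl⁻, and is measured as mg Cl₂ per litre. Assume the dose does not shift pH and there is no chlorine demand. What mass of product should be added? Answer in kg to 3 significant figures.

1.00 kg

Volume: 121,000 US gal × 3.785 L/gal = 457,985 L.
[OCl⁻]/[HOCl] = 10^(pH − pKa) = 10^(7.36 − 7.57) = 0.6166; fraction as HOCl = 1/(1 + 0.6166) = 0.6186.
Free chlorine required for 1.35 ppm HOCl: 1.35 / 0.6186 = 2.182 ppm.
FC to add: 2.182 − 0.2 = 1.982 mg/L as Cl₂.
Cl₂ equivalent: 1.982 mg/L × 457,985 L = 907.9 g.
Product at 90.7% available Cl: 907.9 / 0.907 = 1001 g.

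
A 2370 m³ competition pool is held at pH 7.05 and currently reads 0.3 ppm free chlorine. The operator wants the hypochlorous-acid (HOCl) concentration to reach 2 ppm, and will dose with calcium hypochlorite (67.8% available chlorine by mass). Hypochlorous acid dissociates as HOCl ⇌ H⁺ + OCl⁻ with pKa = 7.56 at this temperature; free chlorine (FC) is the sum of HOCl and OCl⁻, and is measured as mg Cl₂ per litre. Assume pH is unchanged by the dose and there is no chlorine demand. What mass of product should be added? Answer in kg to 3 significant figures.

8.10 kg

Volume: 2370 m³ = 2,370,000 L.
[OCl⁻]/[HOCl] = 10^(pH − pKa) = 10^(7.05 − 7.56) = 0.309; fraction as HOCl = 1/(1 + 0.309) = 0.7639.
Free chlorine required for 2 ppm HOCl: 2 / 0.7639 = 2.618 ppm.
FC to add: 2.618 − 0.3 = 2.318 mg/L as Cl₂.
Cl₂ equivalent: 2.318 mg/L × 2,370,000 L = 5494 g.
Product at 67.8% available Cl: 5494 / 0.678 = 8103 g.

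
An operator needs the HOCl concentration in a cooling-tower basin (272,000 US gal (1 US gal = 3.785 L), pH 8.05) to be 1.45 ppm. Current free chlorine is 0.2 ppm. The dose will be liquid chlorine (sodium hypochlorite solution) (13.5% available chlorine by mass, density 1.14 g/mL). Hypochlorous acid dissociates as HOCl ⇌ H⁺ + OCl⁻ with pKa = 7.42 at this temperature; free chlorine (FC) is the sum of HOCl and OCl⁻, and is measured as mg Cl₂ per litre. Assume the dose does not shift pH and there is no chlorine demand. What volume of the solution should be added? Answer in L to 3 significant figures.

49.7 L

Volume: 272,000 US gal × 3.785 L/gal = 1,029,520 L.
[OCl⁻]/[HOCl] = 10^(pH − pKa) = 10^(8.05 − 7.42) = 4.266; fraction as HOCl = 1/(1 + 4.266) = 0.1899.
Free chlorine required for 1.45 ppm HOCl: 1.45 / 0.1899 = 7.635 ppm.
FC to add: 7.635 − 0.2 = 7.435 mg/L as Cl₂.
Cl₂ equivalent: 7.435 mg/L × 1,029,520 L = 7655 g.
Product at 13.5% available Cl: 7655 / 0.135 = 56,700 g.
Volume: 56,700 g ÷ 1.14 g/mL = 49,740 mL.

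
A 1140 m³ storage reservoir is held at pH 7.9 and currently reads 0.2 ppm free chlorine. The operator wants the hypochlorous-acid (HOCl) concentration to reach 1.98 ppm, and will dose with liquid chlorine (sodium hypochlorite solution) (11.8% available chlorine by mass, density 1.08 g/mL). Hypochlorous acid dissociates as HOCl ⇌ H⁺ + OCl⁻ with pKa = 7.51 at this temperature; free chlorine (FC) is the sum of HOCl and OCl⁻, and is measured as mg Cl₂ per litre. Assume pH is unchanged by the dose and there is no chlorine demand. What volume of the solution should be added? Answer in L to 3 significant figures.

Volume: 1140 m³ = 1,140,000 L.
[OCl⁻]/[HOCl] = 10^(pH − pKa) = 10^(7.9 − 7.51) = 2.455; fraction as HOCl = 1/(1 + 2.455) = 0.2895.
Free chlorine required for 1.98 ppm HOCl: 1.98 / 0.2895 = 6.84 ppm.
FC to add: 6.84 − 0.2 = 6.64 mg/L as Cl₂.
Cl₂ equivalent: 6.64 mg/L × 1,140,000 L = 7570 g.
Product at 11.8% available Cl: 7570 / 0.118 = 64,150 g.
Volume: 64,150 g ÷ 1.08 g/mL = 59,400 mL.

59.4 L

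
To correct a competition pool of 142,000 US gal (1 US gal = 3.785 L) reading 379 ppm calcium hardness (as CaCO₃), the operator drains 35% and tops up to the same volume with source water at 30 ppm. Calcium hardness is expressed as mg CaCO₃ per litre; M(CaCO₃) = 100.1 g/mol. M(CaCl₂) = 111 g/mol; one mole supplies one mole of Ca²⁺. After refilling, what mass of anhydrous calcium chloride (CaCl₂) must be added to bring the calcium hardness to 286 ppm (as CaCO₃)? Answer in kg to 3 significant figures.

17.4 kg

Volume: 142,000 US gal × 3.785 L/gal = 537,470 L.
After draining 35% and refilling: 379 × 0.65 + 30 × 0.35 = 256.85 ppm.
Deficit to target: 286 − 256.85 = 29.15 mg/L.
As CaCO₃: 29.15 mg/L × 537,470 L = 15,670 g; ÷ 100.1 = 156.5 mol Ca²⁺.
Mass: 156.5 × 111 = 17,370 g.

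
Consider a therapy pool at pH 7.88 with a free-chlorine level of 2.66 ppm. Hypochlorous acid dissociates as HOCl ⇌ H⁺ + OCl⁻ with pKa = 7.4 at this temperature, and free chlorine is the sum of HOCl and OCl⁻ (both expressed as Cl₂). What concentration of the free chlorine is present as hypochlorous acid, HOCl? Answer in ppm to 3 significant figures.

0.662 ppm

[OCl⁻]/[HOCl] = 10^(pH − pKa) = 10^(7.88 − 7.4) = 10^0.48 = 3.02.
Fraction as HOCl = 1 / (1 + 3.02) = 0.2488.
HOCl = 0.2488 × 2.66 ppm = 0.6617 ppm.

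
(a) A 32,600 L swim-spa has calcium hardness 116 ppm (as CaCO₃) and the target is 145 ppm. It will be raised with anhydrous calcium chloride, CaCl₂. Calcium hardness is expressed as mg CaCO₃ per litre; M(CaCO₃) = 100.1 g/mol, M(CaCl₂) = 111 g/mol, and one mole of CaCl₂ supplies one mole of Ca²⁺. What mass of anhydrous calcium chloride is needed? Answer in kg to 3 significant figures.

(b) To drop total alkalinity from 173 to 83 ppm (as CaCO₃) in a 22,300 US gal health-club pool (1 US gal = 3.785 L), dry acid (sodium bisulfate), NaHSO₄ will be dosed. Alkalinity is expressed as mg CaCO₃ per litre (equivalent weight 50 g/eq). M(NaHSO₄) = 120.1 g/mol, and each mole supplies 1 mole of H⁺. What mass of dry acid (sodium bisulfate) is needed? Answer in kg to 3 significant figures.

(a) Hardness to add: (145 − 116) = 29 mg/L as CaCO₃ × 32,600 L = 945.4 g as CaCO₃.
(a) Moles of Ca²⁺ (1 mol Ca²⁺ ≡ 1 mol CaCO₃): 945.4 / 100.1 g/mol = 9.445 mol.
(a) Mass of CaCl₂: 9.445 × 111 = 1048 g.

(b) Volume: 22,300 US gal × 3.785 L/gal = 84,406 L.
(b) Alkalinity to neutralize: (173 − 83) = 90 mg/L as CaCO₃ × 84,406 L = 7596 g as CaCO₃.
(b) Equivalents of H⁺ required: 7596 ÷ 50 g/eq = 151.9 eq = 151.9 mol NaHSO₄.
(b) Mass of NaHSO₄: 151.9 × 120.1 = 18,250 g.

(a) 1.05 kg; (b) 18.2 kg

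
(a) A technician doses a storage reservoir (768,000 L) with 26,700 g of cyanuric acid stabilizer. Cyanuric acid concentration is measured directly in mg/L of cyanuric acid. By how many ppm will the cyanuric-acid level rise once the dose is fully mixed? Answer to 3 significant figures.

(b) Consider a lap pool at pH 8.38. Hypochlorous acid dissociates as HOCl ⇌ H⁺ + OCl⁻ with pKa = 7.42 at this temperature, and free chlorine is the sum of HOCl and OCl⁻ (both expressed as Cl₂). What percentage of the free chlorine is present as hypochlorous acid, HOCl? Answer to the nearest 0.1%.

(a) 34.8 ppm; (b) 9.9%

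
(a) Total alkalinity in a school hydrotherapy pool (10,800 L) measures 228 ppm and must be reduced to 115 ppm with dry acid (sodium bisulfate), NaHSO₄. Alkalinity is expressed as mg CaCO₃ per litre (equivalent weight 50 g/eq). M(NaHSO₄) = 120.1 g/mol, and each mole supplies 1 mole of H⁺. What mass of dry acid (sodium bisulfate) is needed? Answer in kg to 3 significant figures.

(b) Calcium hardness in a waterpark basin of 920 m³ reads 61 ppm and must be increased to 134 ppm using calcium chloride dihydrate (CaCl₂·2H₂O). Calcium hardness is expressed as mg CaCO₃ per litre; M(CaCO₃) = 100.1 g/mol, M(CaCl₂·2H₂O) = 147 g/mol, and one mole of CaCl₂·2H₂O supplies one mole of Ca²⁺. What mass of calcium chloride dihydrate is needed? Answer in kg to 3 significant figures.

(a) 2.93 kg; (b) 98.6 kg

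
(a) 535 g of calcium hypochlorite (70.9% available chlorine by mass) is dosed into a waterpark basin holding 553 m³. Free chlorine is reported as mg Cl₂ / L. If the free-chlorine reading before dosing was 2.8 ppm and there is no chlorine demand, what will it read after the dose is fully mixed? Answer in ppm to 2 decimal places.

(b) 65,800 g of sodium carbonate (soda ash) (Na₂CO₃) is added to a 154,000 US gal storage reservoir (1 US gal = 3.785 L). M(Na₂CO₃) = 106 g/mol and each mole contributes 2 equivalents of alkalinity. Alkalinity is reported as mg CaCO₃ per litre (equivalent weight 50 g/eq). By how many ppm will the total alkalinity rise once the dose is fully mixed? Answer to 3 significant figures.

(a) Volume: 553 m³ = 553,000 L.
(a) Available chlorine delivered: 535 g × 0.709 = 379.3 g as Cl₂.
(a) Concentration rise: 379.3 g / 553,000 L = 0.6859 mg/L = 0.69 ppm.
(a) Final FC: 2.8 + 0.69 = 3.49 ppm.

(b) Volume: 154,000 US gal × 3.785 L/gal = 582,890 L.
(b) Moles of Na₂CO₃: 65,800 g ÷ 106 g/mol = 620.8 mol → 1242 eq of alkalinity.
(b) As CaCO₃: 1242 eq × 50 g/eq = 62,080 g.
(b) Rise: 62,080 g / 582,890 L × 1000 = 106.5 mg/L.

(a) 3.49 ppm; (b) 106 ppm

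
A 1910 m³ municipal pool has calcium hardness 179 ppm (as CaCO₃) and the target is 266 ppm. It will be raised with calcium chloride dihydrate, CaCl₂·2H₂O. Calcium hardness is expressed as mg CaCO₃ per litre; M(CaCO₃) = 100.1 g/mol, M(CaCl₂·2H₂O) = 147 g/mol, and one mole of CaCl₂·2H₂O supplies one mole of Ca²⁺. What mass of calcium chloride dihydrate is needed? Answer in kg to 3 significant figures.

244 kg

Volume: 1910 m³ = 1,910,000 L.
Hardness to add: (266 − 179) = 87 mg/L as CaCO₃ × 1,910,000 L = 166,200 g as CaCO₃.
Moles of Ca²⁺ (1 mol Ca²⁺ ≡ 1 mol CaCO₃): 166,200 / 100.1 g/mol = 1660 mol.
Mass of CaCl₂·2H₂O: 1660 × 147 = 244,000 g.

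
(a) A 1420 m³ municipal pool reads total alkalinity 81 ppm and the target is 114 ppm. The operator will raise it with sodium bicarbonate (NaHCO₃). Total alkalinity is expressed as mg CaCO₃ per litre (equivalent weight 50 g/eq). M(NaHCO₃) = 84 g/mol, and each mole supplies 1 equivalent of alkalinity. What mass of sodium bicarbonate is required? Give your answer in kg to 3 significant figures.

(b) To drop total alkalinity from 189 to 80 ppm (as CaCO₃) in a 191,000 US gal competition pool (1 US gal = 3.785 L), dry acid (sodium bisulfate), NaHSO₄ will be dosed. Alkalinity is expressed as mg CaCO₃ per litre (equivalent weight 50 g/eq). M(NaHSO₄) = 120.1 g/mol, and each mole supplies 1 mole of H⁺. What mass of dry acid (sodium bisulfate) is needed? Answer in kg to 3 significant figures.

(a) 78.7 kg; (b) 189 kg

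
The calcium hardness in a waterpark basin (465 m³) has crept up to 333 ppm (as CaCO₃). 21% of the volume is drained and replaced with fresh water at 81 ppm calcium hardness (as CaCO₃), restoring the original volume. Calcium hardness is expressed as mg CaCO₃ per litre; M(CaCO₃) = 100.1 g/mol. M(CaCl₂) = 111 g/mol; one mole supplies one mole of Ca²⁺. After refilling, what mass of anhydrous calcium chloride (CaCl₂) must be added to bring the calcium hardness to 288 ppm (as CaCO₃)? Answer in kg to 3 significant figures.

4.08 kg

Volume: 465 m³ = 465,000 L.
After draining 21% and refilling: 333 × 0.79 + 81 × 0.21 = 280.08 ppm.
Deficit to target: 288 − 280.08 = 7.92 mg/L.
As CaCO₃: 7.92 mg/L × 465,000 L = 3683 g; ÷ 100.1 = 36.79 mol Ca²⁺.
Mass: 36.79 × 111 = 4084 g.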